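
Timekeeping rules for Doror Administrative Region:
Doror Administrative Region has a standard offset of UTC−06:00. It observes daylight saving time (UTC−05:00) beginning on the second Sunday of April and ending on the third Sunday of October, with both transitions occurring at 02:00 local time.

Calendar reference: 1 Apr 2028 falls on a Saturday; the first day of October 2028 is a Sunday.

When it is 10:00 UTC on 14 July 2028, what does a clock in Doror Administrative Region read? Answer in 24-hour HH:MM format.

05:00

1 April 2028 is a Saturday, so the first Sunday is April 2 and the second is April 9.
1 October 2028 is a Sunday, so the first Sunday is October 1 and the third is October 15.
At the standard offset (UTC−06:00), 10:00 UTC − 6h = 04:00 Doror Administrative Region standard time.
Daylight saving runs 9 April – 15 October; the standard-time date in Doror Administrative Region, 14 July 2028, is inside that window, so Doror Administrative Region is at UTC−05:00.
10:00 UTC − 5h = 05:00 local.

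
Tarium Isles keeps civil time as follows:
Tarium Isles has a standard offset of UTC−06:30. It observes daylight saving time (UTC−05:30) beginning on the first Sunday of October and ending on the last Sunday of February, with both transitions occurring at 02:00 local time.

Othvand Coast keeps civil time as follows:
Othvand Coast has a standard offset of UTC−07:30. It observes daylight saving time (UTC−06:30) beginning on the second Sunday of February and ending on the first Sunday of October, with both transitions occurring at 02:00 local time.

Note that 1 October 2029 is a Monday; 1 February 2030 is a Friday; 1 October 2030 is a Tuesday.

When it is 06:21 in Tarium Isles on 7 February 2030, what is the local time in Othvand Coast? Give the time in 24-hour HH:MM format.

04:21

1 October 2029 is a Monday, so the first Sunday is October 7.
1 February 2030 is a Friday, so Sundays fall on 3, 10, 17, 24; the last is February 24.
Daylight saving runs 7 October 2029 – 24 February 2030; 7 February 2030 is inside that window, so Tarium Isles is at UTC−05:30.
06:21 Tarium Isles + 5h30m = 11:51 UTC.
1 February 2030 is a Friday, so the first Sunday is February 3 and the second is February 10.
1 October 2030 is a Tuesday, so the first Sunday is October 6.
At the standard offset (UTC−07:30), 11:51 UTC − 7h30m = 04:21 Othvand Coast standard time.
The standard-time date in Othvand Coast, 7 February 2030, does not fall between 10 February and 6 October, so daylight saving is not in effect and Othvand Coast is at UTC−07:30.
11:51 UTC − 7h30m = 04:21 Othvand Coast.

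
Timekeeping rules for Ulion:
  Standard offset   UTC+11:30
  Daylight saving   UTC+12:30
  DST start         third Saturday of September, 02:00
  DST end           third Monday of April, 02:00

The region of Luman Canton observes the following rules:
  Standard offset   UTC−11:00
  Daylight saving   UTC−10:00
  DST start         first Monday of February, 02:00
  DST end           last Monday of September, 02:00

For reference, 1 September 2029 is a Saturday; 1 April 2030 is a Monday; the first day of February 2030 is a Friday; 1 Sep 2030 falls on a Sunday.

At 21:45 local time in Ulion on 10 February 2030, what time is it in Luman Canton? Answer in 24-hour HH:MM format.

23:15

1 September 2029 is a Saturday, so the first Saturday is September 1 and the third is September 15.
1 April 2030 is a Monday, so the first Monday is April 1 and the third is April 15.
10 February 2030 falls between 15 September 2029 and 15 April 2030, so daylight saving is in effect and Ulion is at UTC+12:30.
21:45 Ulion − 12h30m = 09:15 UTC.
1 February 2030 is a Friday, so the first Monday is February 4.
1 September 2030 is a Sunday, so Mondays fall on 2, 9, 16, 23, 30; the last is September 30.
At the standard offset (UTC−11:00), 09:15 UTC − 11h = 22:15 Luman Canton standard time (rolling into the previous day, 9 February 2030).
The standard-time date in Luman Canton, 9 February 2030, falls between 4 February and 30 September, so daylight saving is in effect and Luman Canton is at UTC−10:00.
09:15 UTC − 10h = 23:15 Luman Canton (rolling into the previous day, 9 February 2030).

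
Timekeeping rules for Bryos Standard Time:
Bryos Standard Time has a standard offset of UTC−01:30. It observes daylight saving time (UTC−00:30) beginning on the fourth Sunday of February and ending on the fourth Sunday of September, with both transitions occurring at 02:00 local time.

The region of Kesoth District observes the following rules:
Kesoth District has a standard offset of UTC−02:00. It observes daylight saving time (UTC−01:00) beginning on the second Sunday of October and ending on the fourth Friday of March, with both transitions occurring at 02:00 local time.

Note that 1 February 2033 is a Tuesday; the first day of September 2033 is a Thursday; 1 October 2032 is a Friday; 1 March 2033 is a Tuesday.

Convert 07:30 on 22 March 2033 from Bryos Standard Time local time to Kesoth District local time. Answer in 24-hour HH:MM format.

07:00

1 February 2033 is a Tuesday, so the first Sunday is February 6 and the fourth is February 27.
1 September 2033 is a Thursday, so the first Sunday is September 4 and the fourth is September 25.
Daylight saving runs 27 February – 25 September; 22 March 2033 is inside that window, so Bryos Standard Time is at UTC−00:30.
07:30 Bryos Standard Time + 0h30m = 08:00 UTC.
1 October 2032 is a Friday, so the first Sunday is October 3 and the second is October 10.
1 March 2033 is a Tuesday, so the first Friday is March 4 and the fourth is March 25.
At the standard offset (UTC−02:00), 08:00 UTC − 2h = 06:00 Kesoth District standard time.
Daylight saving runs 10 October 2032 – 25 March 2033; the standard-time date in Kesoth District, 22 March 2033, is inside that window, so Kesoth District is at UTC−01:00.
08:00 UTC − 1h = 07:00 Kesoth District.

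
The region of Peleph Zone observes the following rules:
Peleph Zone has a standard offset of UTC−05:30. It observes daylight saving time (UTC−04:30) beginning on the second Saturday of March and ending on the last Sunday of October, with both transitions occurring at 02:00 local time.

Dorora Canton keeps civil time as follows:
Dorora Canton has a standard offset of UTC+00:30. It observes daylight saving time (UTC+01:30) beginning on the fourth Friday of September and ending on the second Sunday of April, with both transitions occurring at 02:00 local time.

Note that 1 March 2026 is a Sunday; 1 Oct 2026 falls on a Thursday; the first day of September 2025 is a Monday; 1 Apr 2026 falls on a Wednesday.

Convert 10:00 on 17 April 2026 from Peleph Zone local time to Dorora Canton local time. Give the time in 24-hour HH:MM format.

1 March 2026 is a Sunday, so the first Saturday is March 7 and the second is March 14.
1 October 2026 is a Thursday, so Sundays fall on 4, 11, 18, 25; the last is October 25.
Daylight saving runs 14 March – 25 October; 17 April 2026 is inside that window, so Peleph Zone is at UTC−04:30.
10:00 Peleph Zone + 4h30m = 14:30 UTC.
1 September 2025 is a Monday, so the first Friday is September 5 and the fourth is September 26.
1 April 2026 is a Wednesday, so the first Sunday is April 5 and the second is April 12.
At the standard offset (UTC+00:30), 14:30 UTC + 0h30m = 15:00 Dorora Canton standard time.
The standard-time date in Dorora Canton, 17 April 2026, is outside the daylight-saving period (26 September 2025 – 12 April 2026), so Dorora Canton is on standard time, UTC+00:30.
14:30 UTC + 0h30m = 15:00 Dorora Canton.

15:00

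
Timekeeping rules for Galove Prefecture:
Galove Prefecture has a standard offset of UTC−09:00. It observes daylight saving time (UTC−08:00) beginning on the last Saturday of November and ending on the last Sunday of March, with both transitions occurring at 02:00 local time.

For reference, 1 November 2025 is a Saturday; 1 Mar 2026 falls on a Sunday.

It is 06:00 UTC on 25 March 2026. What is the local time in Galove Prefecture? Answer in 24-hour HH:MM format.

1 November 2025 is a Saturday, so Saturdays fall on 1, 8, 15, 22, 29; the last is November 29.
1 March 2026 is a Sunday, so Sundays fall on 1, 8, 15, 22, 29; the last is March 29.
At the standard offset (UTC−09:00), 06:00 UTC − 9h = 21:00 Galove Prefecture standard time (rolling into the previous day, 24 March 2026).
The standard-time date in Galove Prefecture, 24 March 2026, lies within the daylight-saving period (29 November 2025 – 29 March 2026), so Galove Prefecture is on daylight time, UTC−08:00.
06:00 UTC − 8h = 22:00 local (rolling into the previous day, 24 March 2026).

22:00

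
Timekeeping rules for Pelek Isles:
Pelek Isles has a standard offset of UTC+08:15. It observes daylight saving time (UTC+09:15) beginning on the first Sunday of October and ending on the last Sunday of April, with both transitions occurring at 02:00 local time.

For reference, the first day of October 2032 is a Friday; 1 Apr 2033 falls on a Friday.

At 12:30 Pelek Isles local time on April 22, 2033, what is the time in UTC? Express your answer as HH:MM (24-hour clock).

1 October 2032 is a Friday, so the first Sunday is October 3.
1 April 2033 is a Friday, so Sundays fall on 3, 10, 17, 24; the last is April 24.
April 22, 2033 lies within the daylight-saving period (3 October 2032 – 24 April 2033), so Pelek Isles is on daylight time, UTC+09:15.
12:30 local − 9h15m = 03:15 UTC.

03:15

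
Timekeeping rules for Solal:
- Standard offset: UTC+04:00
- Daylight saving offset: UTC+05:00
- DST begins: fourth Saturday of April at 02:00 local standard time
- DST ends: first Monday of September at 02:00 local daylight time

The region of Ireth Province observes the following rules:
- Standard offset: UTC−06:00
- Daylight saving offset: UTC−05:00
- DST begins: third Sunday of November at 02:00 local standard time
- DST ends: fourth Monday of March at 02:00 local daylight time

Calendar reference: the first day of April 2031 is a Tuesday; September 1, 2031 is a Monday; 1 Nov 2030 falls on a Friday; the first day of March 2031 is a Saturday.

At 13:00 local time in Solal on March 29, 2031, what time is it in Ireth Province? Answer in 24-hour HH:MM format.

1 April 2031 is a Tuesday, so the first Saturday is April 5 and the fourth is April 26.
1 September 2031 is a Monday, so the first Monday is September 1.
Daylight saving runs 26 April – 1 September; March 29, 2031 is outside that window, so Solal is on standard time at UTC+04:00.
13:00 Solal − 4h = 09:00 UTC.
1 November 2030 is a Friday, so the first Sunday is November 3 and the third is November 17.
1 March 2031 is a Saturday, so the first Monday is March 3 and the fourth is March 24.
At the standard offset (UTC−06:00), 09:00 UTC − 6h = 03:00 Ireth Province standard time.
The standard-time date in Ireth Province, March 29, 2031, is outside the daylight-saving period (17 November 2030 – 24 March 2031), so Ireth Province is on standard time, UTC−06:00.
09:00 UTC − 6h = 03:00 Ireth Province.

03:00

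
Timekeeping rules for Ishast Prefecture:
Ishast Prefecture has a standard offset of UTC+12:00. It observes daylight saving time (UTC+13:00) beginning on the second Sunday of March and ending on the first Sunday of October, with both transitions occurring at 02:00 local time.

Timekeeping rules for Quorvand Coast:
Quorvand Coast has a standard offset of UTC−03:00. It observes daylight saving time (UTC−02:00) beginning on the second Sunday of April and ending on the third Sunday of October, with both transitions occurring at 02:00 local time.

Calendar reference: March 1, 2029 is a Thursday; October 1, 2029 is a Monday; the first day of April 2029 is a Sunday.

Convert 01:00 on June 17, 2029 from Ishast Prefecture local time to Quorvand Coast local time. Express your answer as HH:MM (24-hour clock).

10:00

1 March 2029 is a Thursday, so the first Sunday is March 4 and the second is March 11.
1 October 2029 is a Monday, so the first Sunday is October 7.
June 17, 2029 falls between 11 March and 7 October, so daylight saving is in effect and Ishast Prefecture is at UTC+13:00.
01:00 Ishast Prefecture − 13h = 12:00 UTC (rolling into the previous day, 16 June 2029).
1 April 2029 is a Sunday, so the first Sunday is April 1 and the second is April 8.
1 October 2029 is a Monday, so the first Sunday is October 7 and the third is October 21.
At the standard offset (UTC−03:00), 12:00 UTC − 3h = 09:00 Quorvand Coast standard time.
The standard-time date in Quorvand Coast, June 16, 2029, lies within the daylight-saving period (8 April – 21 October), so Quorvand Coast is on daylight time, UTC−02:00.
12:00 UTC − 2h = 10:00 Quorvand Coast.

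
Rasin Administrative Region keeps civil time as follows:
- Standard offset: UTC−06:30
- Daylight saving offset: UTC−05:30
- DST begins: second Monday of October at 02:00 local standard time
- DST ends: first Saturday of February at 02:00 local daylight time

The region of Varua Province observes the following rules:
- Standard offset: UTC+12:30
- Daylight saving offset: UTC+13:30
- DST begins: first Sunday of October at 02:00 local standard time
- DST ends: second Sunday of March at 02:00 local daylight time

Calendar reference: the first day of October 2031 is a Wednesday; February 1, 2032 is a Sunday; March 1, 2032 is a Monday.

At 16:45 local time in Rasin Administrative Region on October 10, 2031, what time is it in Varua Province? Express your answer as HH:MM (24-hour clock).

12:45

1 October 2031 is a Wednesday, so the first Monday is October 6 and the second is October 13.
1 February 2032 is a Sunday, so the first Saturday is February 7.
October 10, 2031 is outside the daylight-saving period (13 October 2031 – 7 February 2032), so Rasin Administrative Region is on standard time, UTC−06:30.
16:45 Rasin Administrative Region + 6h30m = 23:15 UTC.
1 October 2031 is a Wednesday, so the first Sunday is October 5.
1 March 2032 is a Monday, so the first Sunday is March 7 and the second is March 14.
At the standard offset (UTC+12:30), 23:15 UTC + 12h30m = 11:45 Varua Province standard time (rolling into the next day, 11 October 2031).
The standard-time date in Varua Province, October 11, 2031, lies within the daylight-saving period (5 October 2031 – 14 March 2032), so Varua Province is on daylight time, UTC+13:30.
23:15 UTC + 13h30m = 12:45 Varua Province (rolling into the next day, 11 October 2031).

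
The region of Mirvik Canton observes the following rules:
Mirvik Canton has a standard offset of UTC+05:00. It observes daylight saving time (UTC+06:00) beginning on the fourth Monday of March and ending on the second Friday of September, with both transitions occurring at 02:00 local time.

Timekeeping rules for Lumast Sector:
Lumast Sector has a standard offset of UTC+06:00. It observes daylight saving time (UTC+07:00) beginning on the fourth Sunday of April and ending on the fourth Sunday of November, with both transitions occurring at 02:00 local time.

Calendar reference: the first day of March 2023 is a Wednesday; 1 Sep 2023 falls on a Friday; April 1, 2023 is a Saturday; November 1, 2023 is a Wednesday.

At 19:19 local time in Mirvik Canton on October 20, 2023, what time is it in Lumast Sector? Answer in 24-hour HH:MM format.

1 March 2023 is a Wednesday, so the first Monday is March 6 and the fourth is March 27.
1 September 2023 is a Friday, so the first Friday is September 1 and the second is September 8.
October 20, 2023 does not fall between 27 March and 8 September, so daylight saving is not in effect and Mirvik Canton is at UTC+05:00.
19:19 Mirvik Canton − 5h = 14:19 UTC.
1 April 2023 is a Saturday, so the first Sunday is April 2 and the fourth is April 23.
1 November 2023 is a Wednesday, so the first Sunday is November 5 and the fourth is November 26.
At the standard offset (UTC+06:00), 14:19 UTC + 6h = 20:19 Lumast Sector standard time.
The standard-time date in Lumast Sector, October 20, 2023, lies within the daylight-saving period (23 April – 26 November), so Lumast Sector is on daylight time, UTC+07:00.
14:19 UTC + 7h = 21:19 Lumast Sector.

21:19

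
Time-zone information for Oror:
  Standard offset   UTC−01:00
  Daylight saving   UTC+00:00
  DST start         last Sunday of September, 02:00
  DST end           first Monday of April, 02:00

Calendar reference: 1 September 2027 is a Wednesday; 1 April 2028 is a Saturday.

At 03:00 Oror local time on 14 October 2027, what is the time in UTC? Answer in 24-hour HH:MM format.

1 September 2027 is a Wednesday, so Sundays fall on 5, 12, 19, 26; the last is September 26.
1 April 2028 is a Saturday, so the first Monday is April 3.
14 October 2027 lies within the daylight-saving period (26 September 2027 – 3 April 2028), so Oror is on daylight time, UTC+00:00.
03:00 local − 0h = 03:00 UTC.

03:00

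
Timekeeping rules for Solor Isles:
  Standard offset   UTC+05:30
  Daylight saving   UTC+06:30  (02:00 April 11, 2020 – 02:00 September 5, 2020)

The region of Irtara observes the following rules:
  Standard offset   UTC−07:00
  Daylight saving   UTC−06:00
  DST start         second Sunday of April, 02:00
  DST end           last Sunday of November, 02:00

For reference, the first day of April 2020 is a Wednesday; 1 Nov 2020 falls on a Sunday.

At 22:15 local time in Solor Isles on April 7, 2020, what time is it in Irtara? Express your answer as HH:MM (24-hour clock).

09:45

Daylight saving runs 11 April – 5 September; April 7, 2020 is outside that window, so Solor Isles is on standard time at UTC+05:30.
22:15 Solor Isles − 5h30m = 16:45 UTC.
1 April 2020 is a Wednesday, so the first Sunday is April 5 and the second is April 12.
1 November 2020 is a Sunday, so Sundays fall on 1, 8, 15, 22, 29; the last is November 29.
At the standard offset (UTC−07:00), 16:45 UTC − 7h = 09:45 Irtara standard time.
The standard-time date in Irtara, April 7, 2020, is outside the daylight-saving period (12 April – 29 November), so Irtara is on standard time, UTC−07:00.
16:45 UTC − 7h = 09:45 Irtara.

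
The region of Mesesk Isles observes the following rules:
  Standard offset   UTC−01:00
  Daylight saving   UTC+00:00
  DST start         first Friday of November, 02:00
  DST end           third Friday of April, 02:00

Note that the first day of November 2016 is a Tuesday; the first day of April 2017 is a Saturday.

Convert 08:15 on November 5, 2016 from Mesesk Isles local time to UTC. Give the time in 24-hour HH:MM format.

08:15

1 November 2016 is a Tuesday, so the first Friday is November 4.
1 April 2017 is a Saturday, so the first Friday is April 7 and the third is April 21.
November 5, 2016 lies within the daylight-saving period (4 November 2016 – 21 April 2017), so Mesesk Isles is on daylight time, UTC+00:00.
08:15 local − 0h = 08:15 UTC.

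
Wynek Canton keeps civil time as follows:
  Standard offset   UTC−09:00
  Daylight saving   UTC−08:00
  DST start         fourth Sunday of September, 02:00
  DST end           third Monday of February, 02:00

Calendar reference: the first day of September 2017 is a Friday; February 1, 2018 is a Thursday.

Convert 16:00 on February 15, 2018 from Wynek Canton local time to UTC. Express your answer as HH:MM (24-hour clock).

00:00

1 September 2017 is a Friday, so the first Sunday is September 3 and the fourth is September 24.
1 February 2018 is a Thursday, so the first Monday is February 5 and the third is February 19.
Daylight saving runs 24 September 2017 – 19 February 2018; February 15, 2018 is inside that window, so Wynek Canton is at UTC−08:00.
16:00 local + 8h = 00:00 UTC (rolling into the next day, 16 February 2018).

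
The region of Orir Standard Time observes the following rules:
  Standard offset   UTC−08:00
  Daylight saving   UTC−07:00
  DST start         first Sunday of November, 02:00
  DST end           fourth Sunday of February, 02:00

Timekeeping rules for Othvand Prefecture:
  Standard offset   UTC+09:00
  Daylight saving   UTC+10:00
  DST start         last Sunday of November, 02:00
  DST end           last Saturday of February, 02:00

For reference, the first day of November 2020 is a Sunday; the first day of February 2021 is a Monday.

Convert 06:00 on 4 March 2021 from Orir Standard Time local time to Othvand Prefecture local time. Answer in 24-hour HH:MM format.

23:00

1 November 2020 is a Sunday, so the first Sunday is November 1.
1 February 2021 is a Monday, so the first Sunday is February 7 and the fourth is February 28.
Daylight saving runs 1 November 2020 – 28 February 2021; 4 March 2021 is outside that window, so Orir Standard Time is on standard time at UTC−08:00.
06:00 Orir Standard Time + 8h = 14:00 UTC.
1 November 2020 is a Sunday, so Sundays fall on 1, 8, 15, 22, 29; the last is November 29.
1 February 2021 is a Monday, so Saturdays fall on 6, 13, 20, 27; the last is February 27.
At the standard offset (UTC+09:00), 14:00 UTC + 9h = 23:00 Othvand Prefecture standard time.
Daylight saving runs 29 November 2020 – 27 February 2021; the standard-time date in Othvand Prefecture, 4 March 2021, is outside that window, so Othvand Prefecture is on standard time at UTC+09:00.
14:00 UTC + 9h = 23:00 Othvand Prefecture.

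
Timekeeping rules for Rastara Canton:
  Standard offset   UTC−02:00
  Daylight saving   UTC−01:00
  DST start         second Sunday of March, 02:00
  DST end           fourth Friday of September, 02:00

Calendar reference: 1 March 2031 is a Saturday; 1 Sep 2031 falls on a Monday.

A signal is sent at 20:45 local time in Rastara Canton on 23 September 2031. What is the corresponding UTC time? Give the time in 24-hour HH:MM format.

1 March 2031 is a Saturday, so the first Sunday is March 2 and the second is March 9.
1 September 2031 is a Monday, so the first Friday is September 5 and the fourth is September 26.
23 September 2031 falls between 9 March and 26 September, so daylight saving is in effect and Rastara Canton is at UTC−01:00.
20:45 local + 1h = 21:45 UTC.

21:45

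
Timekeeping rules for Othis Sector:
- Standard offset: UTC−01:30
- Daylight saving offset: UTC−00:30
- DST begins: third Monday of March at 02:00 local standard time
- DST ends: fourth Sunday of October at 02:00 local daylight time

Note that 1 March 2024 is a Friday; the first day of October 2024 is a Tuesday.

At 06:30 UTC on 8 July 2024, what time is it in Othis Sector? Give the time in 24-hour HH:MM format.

06:00

1 March 2024 is a Friday, so the first Monday is March 4 and the third is March 18.
1 October 2024 is a Tuesday, so the first Sunday is October 6 and the fourth is October 27.
At the standard offset (UTC−01:30), 06:30 UTC − 1h30m = 05:00 Othis Sector standard time.
The standard-time date in Othis Sector, 8 July 2024, lies within the daylight-saving period (18 March – 27 October), so Othis Sector is on daylight time, UTC−00:30.
06:30 UTC − 0h30m = 06:00 local.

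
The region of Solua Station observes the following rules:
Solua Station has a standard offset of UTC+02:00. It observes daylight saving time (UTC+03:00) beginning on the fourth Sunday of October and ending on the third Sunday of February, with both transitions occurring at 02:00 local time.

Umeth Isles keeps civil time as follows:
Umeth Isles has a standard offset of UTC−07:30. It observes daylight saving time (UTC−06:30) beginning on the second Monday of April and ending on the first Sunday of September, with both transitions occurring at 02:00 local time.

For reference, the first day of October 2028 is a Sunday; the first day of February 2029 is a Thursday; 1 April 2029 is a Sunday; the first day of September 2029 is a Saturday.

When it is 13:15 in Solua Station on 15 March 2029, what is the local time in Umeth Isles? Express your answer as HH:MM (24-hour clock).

1 October 2028 is a Sunday, so the first Sunday is October 1 and the fourth is October 22.
1 February 2029 is a Thursday, so the first Sunday is February 4 and the third is February 18.
15 March 2029 does not fall between 22 October 2028 and 18 February 2029, so daylight saving is not in effect and Solua Station is at UTC+02:00.
13:15 Solua Station − 2h = 11:15 UTC.
1 April 2029 is a Sunday, so the first Monday is April 2 and the second is April 9.
1 September 2029 is a Saturday, so the first Sunday is September 2.
At the standard offset (UTC−07:30), 11:15 UTC − 7h30m = 03:45 Umeth Isles standard time.
The standard-time date in Umeth Isles, 15 March 2029, does not fall between 9 April and 2 September, so daylight saving is not in effect and Umeth Isles is at UTC−07:30.
11:15 UTC − 7h30m = 03:45 Umeth Isles.

03:45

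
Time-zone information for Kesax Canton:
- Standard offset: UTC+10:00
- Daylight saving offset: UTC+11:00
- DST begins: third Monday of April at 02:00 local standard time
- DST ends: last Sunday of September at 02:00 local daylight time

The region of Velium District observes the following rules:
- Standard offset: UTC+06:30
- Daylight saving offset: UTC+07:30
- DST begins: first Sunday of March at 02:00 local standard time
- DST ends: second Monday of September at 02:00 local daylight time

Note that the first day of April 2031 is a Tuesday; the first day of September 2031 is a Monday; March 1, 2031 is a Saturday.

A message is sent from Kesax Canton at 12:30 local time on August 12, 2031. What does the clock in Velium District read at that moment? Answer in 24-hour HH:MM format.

1 April 2031 is a Tuesday, so the first Monday is April 7 and the third is April 21.
1 September 2031 is a Monday, so Sundays fall on 7, 14, 21, 28; the last is September 28.
Daylight saving runs 21 April – 28 September; August 12, 2031 is inside that window, so Kesax Canton is at UTC+11:00.
12:30 Kesax Canton − 11h = 01:30 UTC.
1 March 2031 is a Saturday, so the first Sunday is March 2.
1 September 2031 is a Monday, so the first Monday is September 1 and the second is September 8.
At the standard offset (UTC+06:30), 01:30 UTC + 6h30m = 08:00 Velium District standard time.
The standard-time date in Velium District, August 12, 2031, lies within the daylight-saving period (2 March – 8 September), so Velium District is on daylight time, UTC+07:30.
01:30 UTC + 7h30m = 09:00 Velium District.

09:00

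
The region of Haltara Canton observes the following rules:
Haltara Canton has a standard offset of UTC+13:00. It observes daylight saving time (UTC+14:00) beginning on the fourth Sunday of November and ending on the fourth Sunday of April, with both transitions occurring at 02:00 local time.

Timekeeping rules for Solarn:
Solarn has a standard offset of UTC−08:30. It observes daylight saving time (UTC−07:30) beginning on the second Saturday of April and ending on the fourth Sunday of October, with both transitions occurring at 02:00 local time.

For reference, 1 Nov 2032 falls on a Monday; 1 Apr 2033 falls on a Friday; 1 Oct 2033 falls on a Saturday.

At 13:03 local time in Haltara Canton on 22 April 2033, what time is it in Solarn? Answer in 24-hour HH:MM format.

15:33

1 November 2032 is a Monday, so the first Sunday is November 7 and the fourth is November 28.
1 April 2033 is a Friday, so the first Sunday is April 3 and the fourth is April 24.
22 April 2033 falls between 28 November 2032 and 24 April 2033, so daylight saving is in effect and Haltara Canton is at UTC+14:00.
13:03 Haltara Canton − 14h = 23:03 UTC (rolling into the previous day, 21 April 2033).
1 April 2033 is a Friday, so the first Saturday is April 2 and the second is April 9.
1 October 2033 is a Saturday, so the first Sunday is October 2 and the fourth is October 23.
At the standard offset (UTC−08:30), 23:03 UTC − 8h30m = 14:33 Solarn standard time.
Daylight saving runs 9 April – 23 October; the standard-time date in Solarn, 21 April 2033, is inside that window, so Solarn is at UTC−07:30.
23:03 UTC − 7h30m = 15:33 Solarn.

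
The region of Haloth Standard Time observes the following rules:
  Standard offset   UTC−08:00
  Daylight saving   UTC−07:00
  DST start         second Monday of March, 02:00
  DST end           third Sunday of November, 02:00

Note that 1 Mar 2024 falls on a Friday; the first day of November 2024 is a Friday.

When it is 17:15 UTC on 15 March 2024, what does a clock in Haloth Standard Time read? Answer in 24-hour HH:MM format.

10:15

1 March 2024 is a Friday, so the first Monday is March 4 and the second is March 11.
1 November 2024 is a Friday, so the first Sunday is November 3 and the third is November 17.
At the standard offset (UTC−08:00), 17:15 UTC − 8h = 09:15 Haloth Standard Time standard time.
The standard-time date in Haloth Standard Time, 15 March 2024, lies within the daylight-saving period (11 March – 17 November), so Haloth Standard Time is on daylight time, UTC−07:00.
17:15 UTC − 7h = 10:15 local.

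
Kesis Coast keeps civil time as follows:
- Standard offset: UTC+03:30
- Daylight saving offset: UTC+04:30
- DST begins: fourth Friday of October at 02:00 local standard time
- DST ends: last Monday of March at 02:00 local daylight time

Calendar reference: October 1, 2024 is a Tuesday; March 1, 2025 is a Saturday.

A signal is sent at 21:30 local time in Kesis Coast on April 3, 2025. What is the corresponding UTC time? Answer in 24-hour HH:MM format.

18:00

1 October 2024 is a Tuesday, so the first Friday is October 4 and the fourth is October 25.
1 March 2025 is a Saturday, so Mondays fall on 3, 10, 17, 24, 31; the last is March 31.
April 3, 2025 does not fall between 25 October 2024 and 31 March 2025, so daylight saving is not in effect and Kesis Coast is at UTC+03:30.
21:30 local − 3h30m = 18:00 UTC.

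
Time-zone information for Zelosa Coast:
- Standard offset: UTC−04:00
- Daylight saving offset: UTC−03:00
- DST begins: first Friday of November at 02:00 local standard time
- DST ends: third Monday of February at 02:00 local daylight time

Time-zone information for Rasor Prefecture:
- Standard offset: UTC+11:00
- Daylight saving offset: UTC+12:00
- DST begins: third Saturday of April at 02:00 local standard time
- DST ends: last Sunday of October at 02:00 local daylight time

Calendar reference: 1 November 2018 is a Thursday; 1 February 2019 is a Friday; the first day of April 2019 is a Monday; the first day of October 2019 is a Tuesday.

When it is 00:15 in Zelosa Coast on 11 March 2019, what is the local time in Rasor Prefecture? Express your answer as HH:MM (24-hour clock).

15:15

1 November 2018 is a Thursday, so the first Friday is November 2.
1 February 2019 is a Friday, so the first Monday is February 4 and the third is February 18.
11 March 2019 is outside the daylight-saving period (2 November 2018 – 18 February 2019), so Zelosa Coast is on standard time, UTC−04:00.
00:15 Zelosa Coast + 4h = 04:15 UTC.
1 April 2019 is a Monday, so the first Saturday is April 6 and the third is April 20.
1 October 2019 is a Tuesday, so Sundays fall on 6, 13, 20, 27; the last is October 27.
At the standard offset (UTC+11:00), 04:15 UTC + 11h = 15:15 Rasor Prefecture standard time.
Daylight saving runs 20 April – 27 October; the standard-time date in Rasor Prefecture, 11 March 2019, is outside that window, so Rasor Prefecture is on standard time at UTC+11:00.
04:15 UTC + 11h = 15:15 Rasor Prefecture.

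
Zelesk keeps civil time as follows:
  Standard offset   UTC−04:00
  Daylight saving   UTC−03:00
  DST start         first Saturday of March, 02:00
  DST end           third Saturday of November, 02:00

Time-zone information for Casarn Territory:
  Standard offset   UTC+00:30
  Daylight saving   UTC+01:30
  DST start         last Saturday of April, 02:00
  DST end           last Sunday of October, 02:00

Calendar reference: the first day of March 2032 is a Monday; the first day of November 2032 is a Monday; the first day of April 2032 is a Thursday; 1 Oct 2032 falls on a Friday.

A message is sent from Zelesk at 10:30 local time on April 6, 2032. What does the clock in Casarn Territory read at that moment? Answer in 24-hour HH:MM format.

14:00

1 March 2032 is a Monday, so the first Saturday is March 6.
1 November 2032 is a Monday, so the first Saturday is November 6 and the third is November 20.
April 6, 2032 falls between 6 March and 20 November, so daylight saving is in effect and Zelesk is at UTC−03:00.
10:30 Zelesk + 3h = 13:30 UTC.
1 April 2032 is a Thursday, so Saturdays fall on 3, 10, 17, 24; the last is April 24.
1 October 2032 is a Friday, so Sundays fall on 3, 10, 17, 24, 31; the last is October 31.
At the standard offset (UTC+00:30), 13:30 UTC + 0h30m = 14:00 Casarn Territory standard time.
The standard-time date in Casarn Territory, April 6, 2032, is outside the daylight-saving period (24 April – 31 October), so Casarn Territory is on standard time, UTC+00:30.
13:30 UTC + 0h30m = 14:00 Casarn Territory.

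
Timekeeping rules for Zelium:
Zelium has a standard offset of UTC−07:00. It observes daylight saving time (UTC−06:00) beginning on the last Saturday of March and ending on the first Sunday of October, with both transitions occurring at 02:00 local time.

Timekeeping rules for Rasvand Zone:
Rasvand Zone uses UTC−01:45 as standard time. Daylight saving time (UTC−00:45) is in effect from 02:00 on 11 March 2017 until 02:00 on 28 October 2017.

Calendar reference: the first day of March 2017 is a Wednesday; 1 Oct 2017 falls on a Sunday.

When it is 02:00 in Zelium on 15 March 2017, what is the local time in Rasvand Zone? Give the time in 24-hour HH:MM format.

08:15

1 March 2017 is a Wednesday, so Saturdays fall on 4, 11, 18, 25; the last is March 25.
1 October 2017 is a Sunday, so the first Sunday is October 1.
Daylight saving runs 25 March – 1 October; 15 March 2017 is outside that window, so Zelium is on standard time at UTC−07:00.
02:00 Zelium + 7h = 09:00 UTC.
At the standard offset (UTC−01:45), 09:00 UTC − 1h45m = 07:15 Rasvand Zone standard time.
The standard-time date in Rasvand Zone, 15 March 2017, lies within the daylight-saving period (11 March – 28 October), so Rasvand Zone is on daylight time, UTC−00:45.
09:00 UTC − 0h45m = 08:15 Rasvand Zone.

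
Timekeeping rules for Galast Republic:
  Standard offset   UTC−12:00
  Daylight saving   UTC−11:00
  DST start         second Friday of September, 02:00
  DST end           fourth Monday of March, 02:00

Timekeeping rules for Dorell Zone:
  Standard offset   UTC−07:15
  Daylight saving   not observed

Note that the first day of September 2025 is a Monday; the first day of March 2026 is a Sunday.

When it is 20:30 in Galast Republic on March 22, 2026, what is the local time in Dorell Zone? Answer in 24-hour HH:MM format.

1 September 2025 is a Monday, so the first Friday is September 5 and the second is September 12.
1 March 2026 is a Sunday, so the first Monday is March 2 and the fourth is March 23.
March 22, 2026 lies within the daylight-saving period (12 September 2025 – 23 March 2026), so Galast Republic is on daylight time, UTC−11:00.
20:30 Galast Republic + 11h = 07:30 UTC (rolling into the next day, 23 March 2026).
Dorell Zone has no daylight saving, so its offset is UTC−07:15 year-round.
07:30 UTC − 7h15m = 00:15 Dorell Zone.

00:15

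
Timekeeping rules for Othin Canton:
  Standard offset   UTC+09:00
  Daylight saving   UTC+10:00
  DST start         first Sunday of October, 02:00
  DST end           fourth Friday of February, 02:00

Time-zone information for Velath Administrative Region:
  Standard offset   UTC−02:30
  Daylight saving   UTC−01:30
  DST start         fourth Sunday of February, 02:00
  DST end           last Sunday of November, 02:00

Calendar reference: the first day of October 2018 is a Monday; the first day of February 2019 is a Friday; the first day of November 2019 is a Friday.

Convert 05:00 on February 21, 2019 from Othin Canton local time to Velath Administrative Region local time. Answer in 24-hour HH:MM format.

16:30

1 October 2018 is a Monday, so the first Sunday is October 7.
1 February 2019 is a Friday, so the first Friday is February 1 and the fourth is February 22.
February 21, 2019 falls between 7 October 2018 and 22 February 2019, so daylight saving is in effect and Othin Canton is at UTC+10:00.
05:00 Othin Canton − 10h = 19:00 UTC (rolling into the previous day, 20 February 2019).
1 February 2019 is a Friday, so the first Sunday is February 3 and the fourth is February 24.
1 November 2019 is a Friday, so Sundays fall on 3, 10, 17, 24; the last is November 24.
At the standard offset (UTC−02:30), 19:00 UTC − 2h30m = 16:30 Velath Administrative Region standard time.
The standard-time date in Velath Administrative Region, February 20, 2019, does not fall between 24 February and 24 November, so daylight saving is not in effect and Velath Administrative Region is at UTC−02:30.
19:00 UTC − 2h30m = 16:30 Velath Administrative Region.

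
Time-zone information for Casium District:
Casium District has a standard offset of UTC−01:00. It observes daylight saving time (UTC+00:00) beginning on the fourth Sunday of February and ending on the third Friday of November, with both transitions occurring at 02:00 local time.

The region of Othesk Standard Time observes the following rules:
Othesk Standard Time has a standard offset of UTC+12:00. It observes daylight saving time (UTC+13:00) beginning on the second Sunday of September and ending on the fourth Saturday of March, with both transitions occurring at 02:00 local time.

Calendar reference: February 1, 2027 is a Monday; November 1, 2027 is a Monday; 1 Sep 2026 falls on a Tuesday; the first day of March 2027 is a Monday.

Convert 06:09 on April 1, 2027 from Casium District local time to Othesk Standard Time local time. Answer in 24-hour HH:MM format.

18:09

1 February 2027 is a Monday, so the first Sunday is February 7 and the fourth is February 28.
1 November 2027 is a Monday, so the first Friday is November 5 and the third is November 19.
Daylight saving runs 28 February – 19 November; April 1, 2027 is inside that window, so Casium District is at UTC+00:00.
06:09 Casium District − 0h = 06:09 UTC.
1 September 2026 is a Tuesday, so the first Sunday is September 6 and the second is September 13.
1 March 2027 is a Monday, so the first Saturday is March 6 and the fourth is March 27.
At the standard offset (UTC+12:00), 06:09 UTC + 12h = 18:09 Othesk Standard Time standard time.
The standard-time date in Othesk Standard Time, April 1, 2027, does not fall between 13 September 2026 and 27 March 2027, so daylight saving is not in effect and Othesk Standard Time is at UTC+12:00.
06:09 UTC + 12h = 18:09 Othesk Standard Time.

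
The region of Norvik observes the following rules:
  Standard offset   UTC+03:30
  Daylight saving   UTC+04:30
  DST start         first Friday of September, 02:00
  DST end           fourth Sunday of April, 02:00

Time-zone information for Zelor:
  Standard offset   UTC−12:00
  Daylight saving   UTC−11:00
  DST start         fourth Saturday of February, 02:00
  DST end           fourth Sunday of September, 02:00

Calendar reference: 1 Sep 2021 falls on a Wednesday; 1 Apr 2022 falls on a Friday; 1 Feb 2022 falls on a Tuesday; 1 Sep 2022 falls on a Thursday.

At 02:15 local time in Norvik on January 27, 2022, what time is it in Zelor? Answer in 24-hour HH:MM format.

1 September 2021 is a Wednesday, so the first Friday is September 3.
1 April 2022 is a Friday, so the first Sunday is April 3 and the fourth is April 24.
January 27, 2022 lies within the daylight-saving period (3 September 2021 – 24 April 2022), so Norvik is on daylight time, UTC+04:30.
02:15 Norvik − 4h30m = 21:45 UTC (rolling into the previous day, 26 January 2022).
1 February 2022 is a Tuesday, so the first Saturday is February 5 and the fourth is February 26.
1 September 2022 is a Thursday, so the first Sunday is September 4 and the fourth is September 25.
At the standard offset (UTC−12:00), 21:45 UTC − 12h = 09:45 Zelor standard time.
Daylight saving runs 26 February – 25 September; the standard-time date in Zelor, January 26, 2022, is outside that window, so Zelor is on standard time at UTC−12:00.
21:45 UTC − 12h = 09:45 Zelor.

09:45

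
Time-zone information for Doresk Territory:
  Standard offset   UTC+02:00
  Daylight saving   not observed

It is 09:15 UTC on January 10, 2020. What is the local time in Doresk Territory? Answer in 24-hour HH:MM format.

11:15

Doresk Territory has no daylight saving, so its offset is UTC+02:00 year-round.
09:15 UTC + 2h = 11:15 local.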